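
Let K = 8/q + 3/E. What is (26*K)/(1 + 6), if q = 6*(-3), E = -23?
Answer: -442/207 ≈ -2.1353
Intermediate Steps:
q = -18
K = -119/207 (K = 8/(-18) + 3/(-23) = 8*(-1/18) + 3*(-1/23) = -4/9 - 3/23 = -119/207 ≈ -0.57488)
(26*K)/(1 + 6) = (26*(-119/207))/(1 + 6) = -3094/207/7 = -3094/207*⅐ = -442/207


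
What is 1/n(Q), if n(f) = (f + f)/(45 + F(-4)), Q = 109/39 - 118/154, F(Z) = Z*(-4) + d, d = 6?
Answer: 201201/12184 ≈ 16.514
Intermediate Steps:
F(Z) = 6 - 4*Z (F(Z) = Z*(-4) + 6 = -4*Z + 6 = 6 - 4*Z)
Q = 6092/3003 (Q = 109*(1/39) - 118*1/154 = 109/39 - 59/77 = 6092/3003 ≈ 2.0286)
n(f) = 2*f/67 (n(f) = (f + f)/(45 + (6 - 4*(-4))) = (2*f)/(45 + (6 + 16)) = (2*f)/(45 + 22) = (2*f)/67 = (2*f)*(1/67) = 2*f/67)
1/n(Q) = 1/((2/67)*(6092/3003)) = 1/(12184/201201) = 201201/12184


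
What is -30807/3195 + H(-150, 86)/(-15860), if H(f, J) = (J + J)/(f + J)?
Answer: -173721043/18016960 ≈ -9.6421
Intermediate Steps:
H(f, J) = 2*J/(J + f) (H(f, J) = (2*J)/(J + f) = 2*J/(J + f))
-30807/3195 + H(-150, 86)/(-15860) = -30807/3195 + (2*86/(86 - 150))/(-15860) = -30807*1/3195 + (2*86/(-64))*(-1/15860) = -3423/355 + (2*86*(-1/64))*(-1/15860) = -3423/355 - 43/16*(-1/15860) = -3423/355 + 43/253760 = -173721043/18016960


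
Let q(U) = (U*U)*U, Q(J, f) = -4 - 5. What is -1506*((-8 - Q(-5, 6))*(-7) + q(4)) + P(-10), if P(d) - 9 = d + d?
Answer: -85853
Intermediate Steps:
Q(J, f) = -9
q(U) = U³ (q(U) = U²*U = U³)
P(d) = 9 + 2*d (P(d) = 9 + (d + d) = 9 + 2*d)
-1506*((-8 - Q(-5, 6))*(-7) + q(4)) + P(-10) = -1506*((-8 - 1*(-9))*(-7) + 4³) + (9 + 2*(-10)) = -1506*((-8 + 9)*(-7) + 64) + (9 - 20) = -1506*(1*(-7) + 64) - 11 = -1506*(-7 + 64) - 11 = -1506*57 - 11 = -85842 - 11 = -85853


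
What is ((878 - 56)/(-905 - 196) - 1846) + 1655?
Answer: -70371/367 ≈ -191.75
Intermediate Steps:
((878 - 56)/(-905 - 196) - 1846) + 1655 = (822/(-1101) - 1846) + 1655 = (822*(-1/1101) - 1846) + 1655 = (-274/367 - 1846) + 1655 = -677756/367 + 1655 = -70371/367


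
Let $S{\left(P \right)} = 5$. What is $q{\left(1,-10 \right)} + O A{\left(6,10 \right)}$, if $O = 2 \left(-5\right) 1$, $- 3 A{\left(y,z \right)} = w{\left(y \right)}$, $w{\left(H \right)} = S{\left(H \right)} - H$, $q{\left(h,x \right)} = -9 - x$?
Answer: $- \frac{7}{3} \approx -2.3333$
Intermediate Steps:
$w{\left(H \right)} = 5 - H$
$A{\left(y,z \right)} = - \frac{5}{3} + \frac{y}{3}$ ($A{\left(y,z \right)} = - \frac{5 - y}{3} = - \frac{5}{3} + \frac{y}{3}$)
$O = -10$ ($O = \left(-10\right) 1 = -10$)
$q{\left(1,-10 \right)} + O A{\left(6,10 \right)} = \left(-9 - -10\right) - 10 \left(- \frac{5}{3} + \frac{1}{3} \cdot 6\right) = \left(-9 + 10\right) - 10 \left(- \frac{5}{3} + 2\right) = 1 - \frac{10}{3} = - \frac{7}{3}$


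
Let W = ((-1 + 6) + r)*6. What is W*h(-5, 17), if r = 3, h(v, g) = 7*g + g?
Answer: 6528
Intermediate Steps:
h(v, g) = 8*g
W = 48 (W = ((-1 + 6) + 3)*6 = (5 + 3)*6 = 8*6 = 48)
W*h(-5, 17) = 48*(8*17) = 48*136 = 6528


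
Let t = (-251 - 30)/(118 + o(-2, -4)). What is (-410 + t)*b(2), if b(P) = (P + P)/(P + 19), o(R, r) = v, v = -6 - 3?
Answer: -179884/2289 ≈ -78.586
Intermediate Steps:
v = -9
o(R, r) = -9
b(P) = 2*P/(19 + P) (b(P) = (2*P)/(19 + P) = 2*P/(19 + P))
t = -281/109 (t = (-251 - 30)/(118 - 9) = -281/109 ≈ -2.5780)
(-410 + t)*b(2) = (-410 - 281/109)*(2*2/(19 + 2)) = -89942*2/(109*21) = -44971/109*4/21 = -179884/2289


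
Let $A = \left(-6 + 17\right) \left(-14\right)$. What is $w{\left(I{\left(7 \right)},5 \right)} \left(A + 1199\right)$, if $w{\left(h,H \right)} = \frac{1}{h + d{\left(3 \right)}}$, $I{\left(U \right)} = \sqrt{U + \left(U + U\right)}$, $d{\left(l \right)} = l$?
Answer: $- \frac{1045}{4} + \frac{1045 \sqrt{21}}{12} \approx 137.82$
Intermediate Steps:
$I{\left(U \right)} = \sqrt{3} \sqrt{U}$ ($I{\left(U \right)} = \sqrt{U + 2 U} = \sqrt{3 U} = \sqrt{3} \sqrt{U}$)
$w{\left(h,H \right)} = \frac{1}{3 + h}$ ($w{\left(h,H \right)} = \frac{1}{h + 3} = \frac{1}{3 + h}$)
$A = -154$ ($A = 11 \left(-14\right) = -154$)
$w{\left(I{\left(7 \right)},5 \right)} \left(A + 1199\right) = \frac{-154 + 1199}{3 + \sqrt{3} \sqrt{7}} = \frac{1}{3 + \sqrt{21}} \cdot 1045 = \frac{1045}{3 + \sqrt{21}}$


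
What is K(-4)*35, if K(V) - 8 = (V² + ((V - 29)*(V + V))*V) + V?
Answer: -36260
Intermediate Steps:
K(V) = 8 + V + V² + 2*V²*(-29 + V) (K(V) = 8 + ((V² + ((V - 29)*(V + V))*V) + V) = 8 + ((V² + ((-29 + V)*(2*V))*V) + V) = 8 + ((V² + (2*V*(-29 + V))*V) + V) = 8 + ((V² + 2*V²*(-29 + V)) + V) = 8 + (V + V² + 2*V²*(-29 + V)) = 8 + V + V² + 2*V²*(-29 + V))
K(-4)*35 = (8 - 4 - 57*(-4)² + 2*(-4)³)*35 = (8 - 4 - 57*16 + 2*(-64))*35 = (8 - 4 - 912 - 128)*35 = -1036*35 = -36260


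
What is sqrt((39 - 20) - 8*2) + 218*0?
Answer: sqrt(3) ≈ 1.7320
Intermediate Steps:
sqrt((39 - 20) - 8*2) + 218*0 = sqrt(19 - 16) + 0 = sqrt(3) + 0 = sqrt(3)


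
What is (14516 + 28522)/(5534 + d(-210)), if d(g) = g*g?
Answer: 21519/24817 ≈ 0.86711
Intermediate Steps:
d(g) = g**2
(14516 + 28522)/(5534 + d(-210)) = (14516 + 28522)/(5534 + (-210)**2) = 43038/(5534 + 44100) = 43038/49634 = 43038*(1/49634) = 21519/24817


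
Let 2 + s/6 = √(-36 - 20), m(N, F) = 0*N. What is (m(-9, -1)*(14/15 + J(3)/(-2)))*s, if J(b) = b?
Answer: 0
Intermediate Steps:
m(N, F) = 0
s = -12 + 12*I*√14 (s = -12 + 6*√(-36 - 20) = -12 + 6*√(-56) = -12 + 6*(2*I*√14) = -12 + 12*I*√14 ≈ -12.0 + 44.9*I)
(m(-9, -1)*(14/15 + J(3)/(-2)))*s = (0*(14/15 + 3/(-2)))*(-12 + 12*I*√14) = (0*(14*(1/15) + 3*(-½)))*(-12 + 12*I*√14) = (0*(14/15 - 3/2))*(-12 + 12*I*√14) = (0*(-17/30))*(-12 + 12*I*√14) = 0*(-12 + 12*I*√14) = 0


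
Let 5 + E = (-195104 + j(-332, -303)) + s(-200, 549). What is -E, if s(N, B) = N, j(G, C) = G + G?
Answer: 195973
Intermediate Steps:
j(G, C) = 2*G
E = -195973 (E = -5 + ((-195104 + 2*(-332)) - 200) = -5 + ((-195104 - 664) - 200) = -5 + (-195768 - 200) = -5 - 195968 = -195973)
-E = -1*(-195973) = 195973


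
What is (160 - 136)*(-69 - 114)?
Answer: -4392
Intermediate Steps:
(160 - 136)*(-69 - 114) = 24*(-183) = -4392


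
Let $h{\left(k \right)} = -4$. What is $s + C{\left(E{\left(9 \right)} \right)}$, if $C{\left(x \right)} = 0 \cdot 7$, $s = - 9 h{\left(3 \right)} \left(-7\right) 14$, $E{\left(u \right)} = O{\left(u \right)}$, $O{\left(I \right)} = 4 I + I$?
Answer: $-3528$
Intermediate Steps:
$O{\left(I \right)} = 5 I$
$E{\left(u \right)} = 5 u$
$s = -3528$ ($s = \left(-9\right) \left(-4\right) \left(-7\right) 14 = 36 \left(-7\right) 14 = \left(-252\right) 14 = -3528$)
$C{\left(x \right)} = 0$
$s + C{\left(E{\left(9 \right)} \right)} = -3528 + 0 = -3528$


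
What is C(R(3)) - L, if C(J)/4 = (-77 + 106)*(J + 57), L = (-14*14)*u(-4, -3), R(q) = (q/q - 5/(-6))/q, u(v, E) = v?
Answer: 53090/9 ≈ 5898.9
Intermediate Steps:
R(q) = 11/(6*q) (R(q) = (1 - 5*(-⅙))/q = (1 + ⅚)/q = 11/(6*q))
L = 784 (L = -14*14*(-4) = -196*(-4) = 784)
C(J) = 6612 + 116*J (C(J) = 4*((-77 + 106)*(J + 57)) = 4*(29*(57 + J)) = 4*(1653 + 29*J) = 6612 + 116*J)
C(R(3)) - L = (6612 + 116*((11/6)/3)) - 1*784 = (6612 + 116*((11/6)*(⅓))) - 784 = (6612 + 116*(11/18)) - 784 = (6612 + 638/9) - 784 = 60146/9 - 784 = 53090/9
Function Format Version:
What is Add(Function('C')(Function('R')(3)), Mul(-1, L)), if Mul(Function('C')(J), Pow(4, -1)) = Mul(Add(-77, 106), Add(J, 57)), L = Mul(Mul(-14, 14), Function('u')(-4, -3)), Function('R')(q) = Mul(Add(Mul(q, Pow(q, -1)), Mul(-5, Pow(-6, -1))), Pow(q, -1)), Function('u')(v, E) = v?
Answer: Rational(53090, 9) ≈ 5898.9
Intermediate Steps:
Function('R')(q) = Mul(Rational(11, 6), Pow(q, -1)) (Function('R')(q) = Mul(Add(1, Mul(-5, Rational(-1, 6))), Pow(q, -1)) = Mul(Add(1, Rational(5, 6)), Pow(q, -1)) = Mul(Rational(11, 6), Pow(q, -1)))
L = 784 (L = Mul(Mul(-14, 14), -4) = Mul(-196, -4) = 784)
Function('C')(J) = Add(6612, Mul(116, J)) (Function('C')(J) = Mul(4, Mul(Add(-77, 106), Add(J, 57))) = Mul(4, Mul(29, Add(57, J))) = Mul(4, Add(1653, Mul(29, J))) = Add(6612, Mul(116, J)))
Add(Function('C')(Function('R')(3)), Mul(-1, L)) = Add(Add(6612, Mul(116, Mul(Rational(11, 6), Pow(3, -1)))), Mul(-1, 784)) = Add(Add(6612, Mul(116, Mul(Rational(11, 6), Rational(1, 3)))), -784) = Add(Add(6612, Mul(116, Rational(11, 18))), -784) = Add(Add(6612, Rational(638, 9)), -784) = Add(Rational(60146, 9), -784) = Rational(53090, 9)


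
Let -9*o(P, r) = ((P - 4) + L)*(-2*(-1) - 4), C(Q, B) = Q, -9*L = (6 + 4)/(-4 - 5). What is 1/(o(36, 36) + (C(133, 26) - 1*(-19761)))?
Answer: 729/14507930 ≈ 5.0248e-5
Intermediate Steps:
L = 10/81 (L = -(6 + 4)/(9*(-4 - 5)) = -10/(9*(-9)) = -10*(-1)/(9*9) = -1/9*(-10/9) = 10/81 ≈ 0.12346)
o(P, r) = -628/729 + 2*P/9 (o(P, r) = -((P - 4) + 10/81)*(-2*(-1) - 4)/9 = -((-4 + P) + 10/81)*(2 - 4)/9 = -(-314/81 + P)*(-2)/9 = -(628/81 - 2*P)/9 = -628/729 + 2*P/9)
1/(o(36, 36) + (C(133, 26) - 1*(-19761))) = 1/((-628/729 + (2/9)*36) + (133 - 1*(-19761))) = 1/((-628/729 + 8) + (133 + 19761)) = 1/(5204/729 + 19894) = 1/(14507930/729) = 729/14507930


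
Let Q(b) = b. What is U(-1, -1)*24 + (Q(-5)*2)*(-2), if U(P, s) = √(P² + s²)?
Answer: 20 + 24*√2 ≈ 53.941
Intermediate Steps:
U(-1, -1)*24 + (Q(-5)*2)*(-2) = √((-1)² + (-1)²)*24 - 5*2*(-2) = √(1 + 1)*24 - 10*(-2) = √2*24 + 20 = 24*√2 + 20 = 20 + 24*√2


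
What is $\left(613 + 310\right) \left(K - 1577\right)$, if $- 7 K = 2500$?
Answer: $- \frac{12496497}{7} \approx -1.7852 \cdot 10^{6}$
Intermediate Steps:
$K = - \frac{2500}{7}$ ($K = \left(- \frac{1}{7}\right) 2500 = - \frac{2500}{7} \approx -357.14$)
$\left(613 + 310\right) \left(K - 1577\right) = \left(613 + 310\right) \left(- \frac{2500}{7} - 1577\right) = 923 \left(- \frac{13539}{7}\right) = - \frac{12496497}{7}$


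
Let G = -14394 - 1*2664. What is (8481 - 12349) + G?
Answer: -20926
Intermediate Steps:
G = -17058 (G = -14394 - 2664 = -17058)
(8481 - 12349) + G = (8481 - 12349) - 17058 = -3868 - 17058 = -20926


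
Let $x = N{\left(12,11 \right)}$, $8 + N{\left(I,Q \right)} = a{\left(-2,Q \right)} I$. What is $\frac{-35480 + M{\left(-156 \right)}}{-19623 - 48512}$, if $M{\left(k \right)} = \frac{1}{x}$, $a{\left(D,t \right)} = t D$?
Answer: $\frac{9650561}{18532720} \approx 0.52073$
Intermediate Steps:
$a{\left(D,t \right)} = D t$
$N{\left(I,Q \right)} = -8 - 2 I Q$ ($N{\left(I,Q \right)} = -8 + - 2 Q I = -8 - 2 I Q$)
$x = -272$ ($x = -8 - 24 \cdot 11 = -8 - 264 = -272$)
$M{\left(k \right)} = - \frac{1}{272}$ ($M{\left(k \right)} = \frac{1}{-272} = - \frac{1}{272}$)
$\frac{-35480 + M{\left(-156 \right)}}{-19623 - 48512} = \frac{-35480 - \frac{1}{272}}{-19623 - 48512} = - \frac{9650561}{272 \left(-68135\right)} = \left(- \frac{9650561}{272}\right) \left(- \frac{1}{68135}\right) = \frac{9650561}{18532720}$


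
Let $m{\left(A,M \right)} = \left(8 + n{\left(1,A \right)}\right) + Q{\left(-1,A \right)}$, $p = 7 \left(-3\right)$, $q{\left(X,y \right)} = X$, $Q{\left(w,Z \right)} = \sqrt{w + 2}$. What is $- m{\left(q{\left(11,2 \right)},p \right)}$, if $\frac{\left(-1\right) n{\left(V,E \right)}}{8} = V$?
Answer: $-1$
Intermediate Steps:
$Q{\left(w,Z \right)} = \sqrt{2 + w}$
$n{\left(V,E \right)} = - 8 V$
$p = -21$
$m{\left(A,M \right)} = 1$ ($m{\left(A,M \right)} = \left(8 - 8\right) + \sqrt{2 - 1} = \left(8 - 8\right) + \sqrt{1} = 0 + 1 = 1$)
$- m{\left(q{\left(11,2 \right)},p \right)} = \left(-1\right) 1 = -1$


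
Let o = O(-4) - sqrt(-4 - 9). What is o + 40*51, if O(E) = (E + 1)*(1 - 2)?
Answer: 2043 - I*sqrt(13) ≈ 2043.0 - 3.6056*I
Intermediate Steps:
O(E) = -1 - E (O(E) = (1 + E)*(-1) = -1 - E)
o = 3 - I*sqrt(13) (o = (-1 - 1*(-4)) - sqrt(-4 - 9) = (-1 + 4) - sqrt(-13) = 3 - I*sqrt(13) ≈ 3.0 - 3.6056*I)
o + 40*51 = (3 - I*sqrt(13)) + 40*51 = (3 - I*sqrt(13)) + 2040 = 2043 - I*sqrt(13)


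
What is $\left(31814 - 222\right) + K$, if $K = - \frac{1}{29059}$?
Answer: $\frac{918031927}{29059} \approx 31592.0$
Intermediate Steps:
$K = - \frac{1}{29059}$ ($K = \left(-1\right) \frac{1}{29059} = - \frac{1}{29059} \approx -3.4413 \cdot 10^{-5}$)
$\left(31814 - 222\right) + K = \left(31814 - 222\right) - \frac{1}{29059} = 31592 - \frac{1}{29059} = \frac{918031927}{29059}$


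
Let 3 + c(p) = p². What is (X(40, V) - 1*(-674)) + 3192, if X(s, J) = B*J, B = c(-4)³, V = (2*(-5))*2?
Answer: -40074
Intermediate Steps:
c(p) = -3 + p²
V = -20 (V = -10*2 = -20)
B = 2197 (B = (-3 + (-4)²)³ = (-3 + 16)³ = 13³ = 2197)
X(s, J) = 2197*J
(X(40, V) - 1*(-674)) + 3192 = (2197*(-20) - 1*(-674)) + 3192 = (-43940 + 674) + 3192 = -43266 + 3192 = -40074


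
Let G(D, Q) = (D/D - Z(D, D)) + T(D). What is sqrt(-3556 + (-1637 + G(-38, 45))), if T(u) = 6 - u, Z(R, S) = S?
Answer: I*sqrt(5110) ≈ 71.484*I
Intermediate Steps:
G(D, Q) = 7 - 2*D (G(D, Q) = (D/D - D) + (6 - D) = (1 - D) + (6 - D) = 7 - 2*D)
sqrt(-3556 + (-1637 + G(-38, 45))) = sqrt(-3556 + (-1637 + (7 - 2*(-38)))) = sqrt(-3556 + (-1637 + (7 + 76))) = sqrt(-3556 + (-1637 + 83)) = sqrt(-3556 - 1554) = sqrt(-5110) = I*sqrt(5110)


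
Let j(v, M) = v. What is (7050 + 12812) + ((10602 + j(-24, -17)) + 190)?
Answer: 30630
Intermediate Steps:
(7050 + 12812) + ((10602 + j(-24, -17)) + 190) = (7050 + 12812) + ((10602 - 24) + 190) = 19862 + (10578 + 190) = 19862 + 10768 = 30630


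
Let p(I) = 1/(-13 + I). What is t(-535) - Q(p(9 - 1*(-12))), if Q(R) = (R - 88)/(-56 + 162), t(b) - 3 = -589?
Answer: -496225/848 ≈ -585.17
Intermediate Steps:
t(b) = -586 (t(b) = 3 - 589 = -586)
Q(R) = -44/53 + R/106 (Q(R) = (-88 + R)/106 = (-88 + R)*(1/106) = -44/53 + R/106)
t(-535) - Q(p(9 - 1*(-12))) = -586 - (-44/53 + 1/(106*(-13 + (9 - 1*(-12))))) = -586 - (-44/53 + 1/(106*(-13 + (9 + 12)))) = -586 - (-44/53 + 1/(106*(-13 + 21))) = -586 - (-44/53 + (1/106)/8) = -586 - (-44/53 + (1/106)*(1/8)) = -586 - (-44/53 + 1/848) = -586 - 1*(-703/848) = -586 + 703/848 = -496225/848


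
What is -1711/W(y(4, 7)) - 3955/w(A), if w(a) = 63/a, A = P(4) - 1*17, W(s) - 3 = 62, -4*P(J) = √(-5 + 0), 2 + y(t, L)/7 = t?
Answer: 608926/585 + 565*I*√5/36 ≈ 1040.9 + 35.094*I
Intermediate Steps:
y(t, L) = -14 + 7*t
P(J) = -I*√5/4 (P(J) = -√(-5 + 0)/4 = -I*√5/4)
W(s) = 65 (W(s) = 3 + 62 = 65)
A = -17 - I*√5/4 (A = -I*√5/4 - 1*17 = -I*√5/4 - 17 = -17 - I*√5/4 ≈ -17.0 - 0.55902*I)
-1711/W(y(4, 7)) - 3955/w(A) = -1711/65 - (-9605/9 - 565*I*√5/36) = -1711*1/65 - 3955*(-17/63 - I*√5/252) = -1711/65 + (9605/9 + 565*I*√5/36) = 608926/585 + 565*I*√5/36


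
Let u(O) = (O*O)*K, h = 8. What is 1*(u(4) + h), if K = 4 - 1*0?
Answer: 72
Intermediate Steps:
K = 4 (K = 4 + 0 = 4)
u(O) = 4*O**2 (u(O) = (O*O)*4 = O**2*4 = 4*O**2)
1*(u(4) + h) = 1*(4*4**2 + 8) = 1*(4*16 + 8) = 1*(64 + 8) = 1*72 = 72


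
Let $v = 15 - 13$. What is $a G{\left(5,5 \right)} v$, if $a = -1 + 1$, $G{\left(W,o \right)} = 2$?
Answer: $0$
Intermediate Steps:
$v = 2$
$a = 0$
$a G{\left(5,5 \right)} v = 0 \cdot 2 \cdot 2 = 0 \cdot 2 = 0$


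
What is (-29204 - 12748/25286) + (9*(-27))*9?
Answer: -396882787/12643 ≈ -31392.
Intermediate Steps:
(-29204 - 12748/25286) + (9*(-27))*9 = (-29204 - 12748*1/25286) - 243*9 = (-29204 - 6374/12643) - 2187 = -369232546/12643 - 2187 = -396882787/12643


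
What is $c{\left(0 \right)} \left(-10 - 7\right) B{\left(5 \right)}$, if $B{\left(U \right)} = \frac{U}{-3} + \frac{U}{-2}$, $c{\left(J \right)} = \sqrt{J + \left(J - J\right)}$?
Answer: $0$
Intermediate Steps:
$c{\left(J \right)} = \sqrt{J}$ ($c{\left(J \right)} = \sqrt{J + 0} = \sqrt{J}$)
$B{\left(U \right)} = - \frac{5 U}{6}$ ($B{\left(U \right)} = U \left(- \frac{1}{3}\right) + U \left(- \frac{1}{2}\right) = - \frac{U}{3} - \frac{U}{2} = - \frac{5 U}{6}$)
$c{\left(0 \right)} \left(-10 - 7\right) B{\left(5 \right)} = \sqrt{0} \left(-10 - 7\right) \left(\left(- \frac{5}{6}\right) 5\right) = 0 \left(-17\right) \left(- \frac{25}{6}\right) = 0 \left(- \frac{25}{6}\right) = 0$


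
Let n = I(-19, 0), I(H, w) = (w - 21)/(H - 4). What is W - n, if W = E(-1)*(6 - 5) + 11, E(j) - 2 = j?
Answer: 255/23 ≈ 11.087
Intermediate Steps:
E(j) = 2 + j
I(H, w) = (-21 + w)/(-4 + H)
W = 12 (W = (2 - 1)*(6 - 5) + 11 = 1*1 + 11 = 1 + 11 = 12)
n = 21/23 (n = (-21 + 0)/(-4 - 19) = -21/(-23) = -1/23*(-21) = 21/23 ≈ 0.91304)
W - n = 12 - 1*21/23 = 12 - 21/23 = 255/23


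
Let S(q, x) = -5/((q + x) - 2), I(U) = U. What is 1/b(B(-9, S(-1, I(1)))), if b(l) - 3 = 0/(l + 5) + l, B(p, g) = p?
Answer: -⅙ ≈ -0.16667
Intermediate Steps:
S(q, x) = -5/(-2 + q + x)
b(l) = 3 + l (b(l) = 3 + (0/(l + 5) + l) = 3 + (0/(5 + l) + l) = 3 + (0 + l) = 3 + l)
1/b(B(-9, S(-1, I(1)))) = 1/(3 - 9) = 1/(-6) = -⅙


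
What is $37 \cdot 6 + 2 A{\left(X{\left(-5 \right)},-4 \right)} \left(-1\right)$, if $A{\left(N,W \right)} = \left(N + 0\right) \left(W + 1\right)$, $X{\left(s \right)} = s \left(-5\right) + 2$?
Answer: $384$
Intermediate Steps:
$X{\left(s \right)} = 2 - 5 s$ ($X{\left(s \right)} = - 5 s + 2 = 2 - 5 s$)
$A{\left(N,W \right)} = N \left(1 + W\right)$
$37 \cdot 6 + 2 A{\left(X{\left(-5 \right)},-4 \right)} \left(-1\right) = 37 \cdot 6 + 2 \left(2 - -25\right) \left(1 - 4\right) \left(-1\right) = 222 + 2 \left(2 + 25\right) \left(-3\right) \left(-1\right) = 222 + 2 \cdot 27 \left(-3\right) \left(-1\right) = 222 + 2 \left(-81\right) \left(-1\right) = 222 - -162 = 222 + 162 = 384$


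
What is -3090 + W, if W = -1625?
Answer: -4715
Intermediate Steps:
-3090 + W = -3090 - 1625 = -4715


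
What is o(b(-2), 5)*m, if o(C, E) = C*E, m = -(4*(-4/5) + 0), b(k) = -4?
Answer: -64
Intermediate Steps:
m = 16/5 (m = -(4*(-4*⅕) + 0) = -(4*(-⅘) + 0) = -(-16/5 + 0) = -1*(-16/5) = 16/5 ≈ 3.2000)
o(b(-2), 5)*m = -4*5*(16/5) = -20*16/5 = -64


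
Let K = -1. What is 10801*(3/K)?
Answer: -32403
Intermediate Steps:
10801*(3/K) = 10801*(3/(-1)) = 10801*(3*(-1)) = 10801*(-3) = -32403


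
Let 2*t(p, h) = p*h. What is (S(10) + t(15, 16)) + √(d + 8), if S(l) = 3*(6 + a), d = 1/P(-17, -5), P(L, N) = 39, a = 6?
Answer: 156 + √12207/39 ≈ 158.83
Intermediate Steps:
t(p, h) = h*p/2 (t(p, h) = (p*h)/2 = (h*p)/2 = h*p/2)
d = 1/39 ≈ 0.025641
S(l) = 36 (S(l) = 3*(6 + 6) = 3*12 = 36)
(S(10) + t(15, 16)) + √(d + 8) = (36 + (½)*16*15) + √(1/39 + 8) = (36 + 120) + √(313/39) = 156 + √12207/39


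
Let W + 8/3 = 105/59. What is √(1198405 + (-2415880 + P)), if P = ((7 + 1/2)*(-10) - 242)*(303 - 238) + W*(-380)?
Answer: 290*I*√461085/177 ≈ 1112.5*I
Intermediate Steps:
W = -157/177 (W = -8/3 + 105/59 = -157/177 ≈ -0.88701)
P = -3587425/177 (P = ((7 + 1/2)*(-10) - 242)*(303 - 238) - 157/177*(-380) = ((7 + ½)*(-10) - 242)*65 + 59660/177 = ((15/2)*(-10) - 242)*65 + 59660/177 = (-75 - 242)*65 + 59660/177 = -317*65 + 59660/177 = -20605 + 59660/177 = -3587425/177 ≈ -20268.)
√(1198405 + (-2415880 + P)) = √(1198405 + (-2415880 - 3587425/177)) = √(1198405 - 431198185/177) = √(-219080500/177) = 290*I*√461085/177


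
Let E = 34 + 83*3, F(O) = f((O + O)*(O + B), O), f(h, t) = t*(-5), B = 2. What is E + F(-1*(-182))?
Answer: -627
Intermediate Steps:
f(h, t) = -5*t
F(O) = -5*O
E = 283 (E = 34 + 249 = 283)
E + F(-1*(-182)) = 283 - (-5)*(-182) = 283 - 5*182 = 283 - 910 = -627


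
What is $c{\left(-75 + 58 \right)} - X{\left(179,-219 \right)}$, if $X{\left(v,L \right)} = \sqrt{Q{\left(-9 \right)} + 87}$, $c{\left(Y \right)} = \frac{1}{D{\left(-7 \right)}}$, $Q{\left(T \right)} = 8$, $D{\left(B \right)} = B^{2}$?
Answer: $\frac{1}{49} - \sqrt{95} \approx -9.7264$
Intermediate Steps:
$c{\left(Y \right)} = \frac{1}{49}$ ($c{\left(Y \right)} = \frac{1}{\left(-7\right)^{2}} = \frac{1}{49}$)
$X{\left(v,L \right)} = \sqrt{95}$ ($X{\left(v,L \right)} = \sqrt{8 + 87} = \sqrt{95}$)
$c{\left(-75 + 58 \right)} - X{\left(179,-219 \right)} = \frac{1}{49} - \sqrt{95}$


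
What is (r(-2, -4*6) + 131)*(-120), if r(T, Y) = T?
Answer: -15480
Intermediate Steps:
(r(-2, -4*6) + 131)*(-120) = (-2 + 131)*(-120) = 129*(-120) = -15480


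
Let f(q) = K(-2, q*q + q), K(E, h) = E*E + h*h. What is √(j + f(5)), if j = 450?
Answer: √1354 ≈ 36.797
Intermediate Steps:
K(E, h) = E² + h²
f(q) = 4 + (q + q²)² (f(q) = (-2)² + (q*q + q)² = 4 + (q² + q)² = 4 + (q + q²)²)
√(j + f(5)) = √(450 + (4 + 5²*(1 + 5)²)) = √(450 + (4 + 25*6²)) = √(450 + (4 + 25*36)) = √(450 + (4 + 900)) = √(450 + 904) = √1354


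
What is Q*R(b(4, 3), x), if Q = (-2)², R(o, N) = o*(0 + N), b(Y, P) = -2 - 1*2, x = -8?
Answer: 128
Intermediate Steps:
b(Y, P) = -4 (b(Y, P) = -2 - 2 = -4)
R(o, N) = N*o (R(o, N) = o*N = N*o)
Q = 4
Q*R(b(4, 3), x) = 4*(-8*(-4)) = 4*32 = 128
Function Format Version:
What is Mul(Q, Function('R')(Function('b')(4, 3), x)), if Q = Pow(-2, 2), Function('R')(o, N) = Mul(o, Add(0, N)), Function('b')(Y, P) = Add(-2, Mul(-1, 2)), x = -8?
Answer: 128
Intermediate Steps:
Function('b')(Y, P) = -4 (Function('b')(Y, P) = Add(-2, -2) = -4)
Function('R')(o, N) = Mul(N, o) (Function('R')(o, N) = Mul(o, N) = Mul(N, o))
Q = 4
Mul(Q, Function('R')(Function('b')(4, 3), x)) = Mul(4, Mul(-8, -4)) = Mul(4, 32) = 128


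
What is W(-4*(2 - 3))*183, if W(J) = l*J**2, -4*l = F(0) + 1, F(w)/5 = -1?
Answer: 2928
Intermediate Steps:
F(w) = -5 (F(w) = 5*(-1) = -5)
l = 1 (l = -(-5 + 1)/4 = -1/4*(-4) = 1)
W(J) = J**2 (W(J) = 1*J**2 = J**2)
W(-4*(2 - 3))*183 = (-4*(2 - 3))**2*183 = (-4*(-1))**2*183 = 4**2*183 = 16*183 = 2928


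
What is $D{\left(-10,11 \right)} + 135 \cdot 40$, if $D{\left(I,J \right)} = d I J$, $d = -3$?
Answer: $5730$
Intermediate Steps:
$D{\left(I,J \right)} = - 3 I J$
$D{\left(-10,11 \right)} + 135 \cdot 40 = \left(-3\right) \left(-10\right) 11 + 135 \cdot 40 = 330 + 5400 = 5730$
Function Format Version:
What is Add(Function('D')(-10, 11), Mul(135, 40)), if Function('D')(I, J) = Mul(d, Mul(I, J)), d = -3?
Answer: 5730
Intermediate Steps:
Function('D')(I, J) = Mul(-3, I, J) (Function('D')(I, J) = Mul(-3, Mul(I, J)) = Mul(-3, I, J))
Add(Function('D')(-10, 11), Mul(135, 40)) = Add(Mul(-3, -10, 11), Mul(135, 40)) = Add(330, 5400) = 5730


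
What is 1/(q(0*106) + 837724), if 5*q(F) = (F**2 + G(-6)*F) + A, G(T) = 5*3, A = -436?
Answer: 5/4188184 ≈ 1.1938e-6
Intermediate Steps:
G(T) = 15
q(F) = -436/5 + 3*F + F**2/5 (q(F) = ((F**2 + 15*F) - 436)/5 = (-436 + F**2 + 15*F)/5 = -436/5 + 3*F + F**2/5)
1/(q(0*106) + 837724) = 1/((-436/5 + 3*(0*106) + (0*106)**2/5) + 837724) = 1/((-436/5 + 3*0 + (1/5)*0**2) + 837724) = 1/((-436/5 + 0 + (1/5)*0) + 837724) = 1/((-436/5 + 0 + 0) + 837724) = 1/(-436/5 + 837724) = 1/(4188184/5) = 5/4188184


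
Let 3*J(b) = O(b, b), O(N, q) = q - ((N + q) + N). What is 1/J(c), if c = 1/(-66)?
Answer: 99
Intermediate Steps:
c = -1/66 ≈ -0.015152
O(N, q) = -2*N (O(N, q) = q - (q + 2*N) = q + (-q - 2*N) = -2*N)
J(b) = -2*b/3 (J(b) = (-2*b)/3 = -2*b/3)
1/J(c) = 1/(-⅔*(-1/66)) = 1/(1/99) = 99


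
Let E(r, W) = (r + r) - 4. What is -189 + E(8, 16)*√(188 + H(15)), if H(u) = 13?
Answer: -189 + 12*√201 ≈ -18.871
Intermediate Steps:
E(r, W) = -4 + 2*r (E(r, W) = 2*r - 4 = -4 + 2*r)
-189 + E(8, 16)*√(188 + H(15)) = -189 + (-4 + 2*8)*√(188 + 13) = -189 + (-4 + 16)*√201 = -189 + 12*√201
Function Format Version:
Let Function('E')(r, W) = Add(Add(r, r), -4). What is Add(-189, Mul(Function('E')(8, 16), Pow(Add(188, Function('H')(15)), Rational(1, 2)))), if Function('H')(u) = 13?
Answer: Add(-189, Mul(12, Pow(201, Rational(1, 2)))) ≈ -18.871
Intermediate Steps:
Function('E')(r, W) = Add(-4, Mul(2, r)) (Function('E')(r, W) = Add(Mul(2, r), -4) = Add(-4, Mul(2, r)))
Add(-189, Mul(Function('E')(8, 16), Pow(Add(188, Function('H')(15)), Rational(1, 2)))) = Add(-189, Mul(Add(-4, Mul(2, 8)), Pow(Add(188, 13), Rational(1, 2)))) = Add(-189, Mul(Add(-4, 16), Pow(201, Rational(1, 2)))) = Add(-189, Mul(12, Pow(201, Rational(1, 2))))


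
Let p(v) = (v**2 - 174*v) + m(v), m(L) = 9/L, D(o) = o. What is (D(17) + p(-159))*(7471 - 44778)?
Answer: -104724069323/53 ≈ -1.9759e+9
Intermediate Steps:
p(v) = v**2 - 174*v + 9/v (p(v) = (v**2 - 174*v) + 9/v = v**2 - 174*v + 9/v)
(D(17) + p(-159))*(7471 - 44778) = (17 + (9 + (-159)**2*(-174 - 159))/(-159))*(7471 - 44778) = (17 - (9 + 25281*(-333))/159)*(-37307) = (17 - (9 - 8418573)/159)*(-37307) = (17 - 1/159*(-8418564))*(-37307) = (17 + 2806188/53)*(-37307) = (2807089/53)*(-37307) = -104724069323/53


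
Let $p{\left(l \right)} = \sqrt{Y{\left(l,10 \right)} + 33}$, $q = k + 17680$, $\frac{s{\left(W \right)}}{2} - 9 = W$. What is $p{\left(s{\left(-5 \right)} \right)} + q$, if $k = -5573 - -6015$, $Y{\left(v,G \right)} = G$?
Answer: $18122 + \sqrt{43} \approx 18129.0$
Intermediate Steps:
$s{\left(W \right)} = 18 + 2 W$
$k = 442$ ($k = -5573 + 6015 = 442$)
$q = 18122$ ($q = 442 + 17680 = 18122$)
$p{\left(l \right)} = \sqrt{43}$ ($p{\left(l \right)} = \sqrt{10 + 33} = \sqrt{43}$)
$p{\left(s{\left(-5 \right)} \right)} + q = \sqrt{43} + 18122 = 18122 + \sqrt{43}$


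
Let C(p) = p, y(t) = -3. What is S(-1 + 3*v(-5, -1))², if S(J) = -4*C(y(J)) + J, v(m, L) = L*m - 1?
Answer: 529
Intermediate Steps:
v(m, L) = -1 + L*m
S(J) = 12 + J (S(J) = -4*(-3) + J = 12 + J)
S(-1 + 3*v(-5, -1))² = (12 + (-1 + 3*(-1 - 1*(-5))))² = (12 + (-1 + 3*(-1 + 5)))² = (12 + (-1 + 3*4))² = (12 + (-1 + 12))² = (12 + 11)² = 23² = 529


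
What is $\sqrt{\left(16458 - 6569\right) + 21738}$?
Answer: $\sqrt{31627} \approx 177.84$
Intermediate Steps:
$\sqrt{\left(16458 - 6569\right) + 21738} = \sqrt{9889 + 21738} = \sqrt{31627}$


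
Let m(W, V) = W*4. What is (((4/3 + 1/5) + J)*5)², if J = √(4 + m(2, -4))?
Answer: 3229/9 + 460*√3/3 ≈ 624.36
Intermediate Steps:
m(W, V) = 4*W
J = 2*√3 (J = √(4 + 4*2) = √(4 + 8) = √12 = 2*√3 ≈ 3.4641)
(((4/3 + 1/5) + J)*5)² = (((4/3 + 1/5) + 2*√3)*5)² = (((4*(⅓) + 1*(⅕)) + 2*√3)*5)² = (((4/3 + ⅕) + 2*√3)*5)² = ((23/15 + 2*√3)*5)² = (23/3 + 10*√3)²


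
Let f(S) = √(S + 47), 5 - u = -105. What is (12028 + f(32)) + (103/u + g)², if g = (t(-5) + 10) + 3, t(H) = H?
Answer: 146505089/12100 + √79 ≈ 12117.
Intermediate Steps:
u = 110 (u = 5 - 1*(-105) = 5 + 105 = 110)
f(S) = √(47 + S)
g = 8 (g = (-5 + 10) + 3 = 5 + 3 = 8)
(12028 + f(32)) + (103/u + g)² = (12028 + √(47 + 32)) + (103/110 + 8)² = (12028 + √79) + (103*(1/110) + 8)² = (12028 + √79) + (103/110 + 8)² = (12028 + √79) + (983/110)² = (12028 + √79) + 966289/12100 = 146505089/12100 + √79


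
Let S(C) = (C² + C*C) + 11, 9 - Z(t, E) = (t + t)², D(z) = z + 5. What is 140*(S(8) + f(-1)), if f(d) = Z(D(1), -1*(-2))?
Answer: 560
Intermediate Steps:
D(z) = 5 + z
Z(t, E) = 9 - 4*t² (Z(t, E) = 9 - (t + t)² = 9 - (2*t)² = 9 - 4*t²)
f(d) = -135 (f(d) = 9 - 4*(5 + 1)² = 9 - 4*6² = 9 - 4*36 = 9 - 144 = -135)
S(C) = 11 + 2*C² (S(C) = (C² + C²) + 11 = 2*C² + 11 = 11 + 2*C²)
140*(S(8) + f(-1)) = 140*((11 + 2*8²) - 135) = 140*((11 + 2*64) - 135) = 140*((11 + 128) - 135) = 140*(139 - 135) = 140*4 = 560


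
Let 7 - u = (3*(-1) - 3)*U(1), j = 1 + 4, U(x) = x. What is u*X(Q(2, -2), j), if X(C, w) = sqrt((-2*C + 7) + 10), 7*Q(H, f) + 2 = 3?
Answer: 39*sqrt(91)/7 ≈ 53.148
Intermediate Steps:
Q(H, f) = 1/7 (Q(H, f) = -2/7 + (1/7)*3 = -2/7 + 3/7 = 1/7)
j = 5
X(C, w) = sqrt(17 - 2*C) (X(C, w) = sqrt((7 - 2*C) + 10) = sqrt(17 - 2*C))
u = 13 (u = 7 - (3*(-1) - 3) = 7 - (-3 - 3) = 7 - (-6) = 7 - 1*(-6) = 7 + 6 = 13)
u*X(Q(2, -2), j) = 13*sqrt(17 - 2*1/7) = 13*sqrt(17 - 2/7) = 13*sqrt(117/7) = 13*(3*sqrt(91)/7) = 39*sqrt(91)/7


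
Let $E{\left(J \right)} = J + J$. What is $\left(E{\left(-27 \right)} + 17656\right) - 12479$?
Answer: $5123$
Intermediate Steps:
$E{\left(J \right)} = 2 J$
$\left(E{\left(-27 \right)} + 17656\right) - 12479 = \left(2 \left(-27\right) + 17656\right) - 12479 = \left(-54 + 17656\right) - 12479 = 17602 - 12479 = 5123$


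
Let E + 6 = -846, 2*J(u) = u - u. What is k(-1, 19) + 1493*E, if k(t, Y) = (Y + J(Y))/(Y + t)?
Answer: -22896629/18 ≈ -1.2720e+6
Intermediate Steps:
J(u) = 0 (J(u) = (u - u)/2 = (½)*0 = 0)
E = -852 (E = -6 - 846 = -852)
k(t, Y) = Y/(Y + t) (k(t, Y) = (Y + 0)/(Y + t) = Y/(Y + t))
k(-1, 19) + 1493*E = 19/(19 - 1) + 1493*(-852) = 19/18 - 1272036 = -22896629/18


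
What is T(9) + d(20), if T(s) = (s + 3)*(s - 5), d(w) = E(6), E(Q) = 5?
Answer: 53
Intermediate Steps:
d(w) = 5
T(s) = (-5 + s)*(3 + s) (T(s) = (3 + s)*(-5 + s) = (-5 + s)*(3 + s))
T(9) + d(20) = (-15 + 9**2 - 2*9) + 5 = (-15 + 81 - 18) + 5 = 48 + 5 = 53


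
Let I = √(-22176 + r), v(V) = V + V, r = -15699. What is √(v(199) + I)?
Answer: √(398 + 5*I*√1515) ≈ 20.507 + 4.7452*I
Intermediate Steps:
v(V) = 2*V
I = 5*I*√1515 (I = √(-22176 - 15699) = √(-37875) = 5*I*√1515 ≈ 194.61*I)
√(v(199) + I) = √(2*199 + 5*I*√1515) = √(398 + 5*I*√1515)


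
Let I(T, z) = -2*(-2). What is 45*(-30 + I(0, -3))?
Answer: -1170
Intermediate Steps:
I(T, z) = 4
45*(-30 + I(0, -3)) = 45*(-30 + 4) = 45*(-26) = -1170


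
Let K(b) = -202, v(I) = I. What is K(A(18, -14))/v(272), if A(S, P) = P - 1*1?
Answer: -101/136 ≈ -0.74265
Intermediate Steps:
A(S, P) = -1 + P (A(S, P) = P - 1 = -1 + P)
K(A(18, -14))/v(272) = -202/272 = -202*1/272 = -101/136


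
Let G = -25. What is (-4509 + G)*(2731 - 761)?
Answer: -8931980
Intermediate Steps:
(-4509 + G)*(2731 - 761) = (-4509 - 25)*(2731 - 761) = -4534*1970 = -8931980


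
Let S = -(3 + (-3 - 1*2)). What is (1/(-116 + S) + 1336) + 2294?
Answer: 413819/114 ≈ 3630.0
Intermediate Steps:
S = 2 (S = -(3 + (-3 - 2)) = -(3 - 5) = -1*(-2) = 2)
(1/(-116 + S) + 1336) + 2294 = (1/(-116 + 2) + 1336) + 2294 = (1/(-114) + 1336) + 2294 = (-1/114 + 1336) + 2294 = 152303/114 + 2294 = 413819/114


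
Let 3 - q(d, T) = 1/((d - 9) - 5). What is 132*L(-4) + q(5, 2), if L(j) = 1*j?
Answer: -4724/9 ≈ -524.89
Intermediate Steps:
q(d, T) = 3 - 1/(-14 + d) (q(d, T) = 3 - 1/((d - 9) - 5) = 3 - 1/((-9 + d) - 5) = 3 - 1/(-14 + d))
L(j) = j
132*L(-4) + q(5, 2) = 132*(-4) + (-43 + 3*5)/(-14 + 5) = -528 + (-43 + 15)/(-9) = -528 - 1/9*(-28) = -528 + 28/9 = -4724/9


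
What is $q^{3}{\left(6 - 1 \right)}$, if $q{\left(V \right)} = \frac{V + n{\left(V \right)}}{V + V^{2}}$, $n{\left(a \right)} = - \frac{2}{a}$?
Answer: $\frac{12167}{3375000} \approx 0.003605$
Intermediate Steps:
$q{\left(V \right)} = \frac{V - \frac{2}{V}}{V + V^{2}}$
$q^{3}{\left(6 - 1 \right)} = \left(\frac{-2 + \left(6 - 1\right)^{2}}{\left(6 - 1\right)^{2} \left(1 + \left(6 - 1\right)\right)}\right)^{3} = \left(\frac{-2 + 5^{2}}{25 \left(1 + 5\right)}\right)^{3} = \left(\frac{-2 + 25}{25 \cdot 6}\right)^{3} = \left(\frac{1}{25} \cdot \frac{1}{6} \cdot 23\right)^{3} = \left(\frac{23}{150}\right)^{3} = \frac{12167}{3375000}$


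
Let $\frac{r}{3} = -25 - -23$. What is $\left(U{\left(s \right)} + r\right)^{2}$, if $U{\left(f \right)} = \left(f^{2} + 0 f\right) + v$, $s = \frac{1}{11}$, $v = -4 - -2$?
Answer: $\frac{935089}{14641} \approx 63.868$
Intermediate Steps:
$v = -2$ ($v = -4 + 2 = -2$)
$s = \frac{1}{11} \approx 0.090909$
$r = -6$ ($r = 3 \left(-25 - -23\right) = 3 \left(-25 + 23\right) = 3 \left(-2\right) = -6$)
$U{\left(f \right)} = -2 + f^{2}$ ($U{\left(f \right)} = \left(f^{2} + 0 f\right) - 2 = \left(f^{2} + 0\right) - 2 = f^{2} - 2 = -2 + f^{2}$)
$\left(U{\left(s \right)} + r\right)^{2} = \left(\left(-2 + \left(\frac{1}{11}\right)^{2}\right) - 6\right)^{2} = \left(\left(-2 + \frac{1}{121}\right) - 6\right)^{2} = \left(- \frac{241}{121} - 6\right)^{2} = \left(- \frac{967}{121}\right)^{2} = \frac{935089}{14641}$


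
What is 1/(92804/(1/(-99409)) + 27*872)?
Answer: -1/9225529292 ≈ -1.0839e-10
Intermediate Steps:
1/(92804/(1/(-99409)) + 27*872) = 1/(92804/(-1/99409) + 23544) = 1/(92804*(-99409) + 23544) = 1/(-9225552836 + 23544) = 1/(-9225529292) = -1/9225529292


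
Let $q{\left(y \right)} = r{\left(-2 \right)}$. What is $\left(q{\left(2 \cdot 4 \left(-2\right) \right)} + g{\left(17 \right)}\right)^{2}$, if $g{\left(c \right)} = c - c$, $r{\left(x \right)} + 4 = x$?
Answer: $36$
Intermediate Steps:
$r{\left(x \right)} = -4 + x$
$g{\left(c \right)} = 0$
$q{\left(y \right)} = -6$ ($q{\left(y \right)} = -4 - 2 = -6$)
$\left(q{\left(2 \cdot 4 \left(-2\right) \right)} + g{\left(17 \right)}\right)^{2} = \left(-6 + 0\right)^{2} = \left(-6\right)^{2} = 36$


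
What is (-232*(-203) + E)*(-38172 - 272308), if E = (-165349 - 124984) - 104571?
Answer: 107987427840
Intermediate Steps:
E = -394904 (E = -290333 - 104571 = -394904)
(-232*(-203) + E)*(-38172 - 272308) = (-232*(-203) - 394904)*(-38172 - 272308) = (47096 - 394904)*(-310480) = -347808*(-310480) = 107987427840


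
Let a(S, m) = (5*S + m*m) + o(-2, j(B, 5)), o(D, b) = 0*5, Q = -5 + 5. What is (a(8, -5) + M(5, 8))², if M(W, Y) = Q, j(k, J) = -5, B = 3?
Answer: 4225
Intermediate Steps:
Q = 0
o(D, b) = 0
M(W, Y) = 0
a(S, m) = m² + 5*S (a(S, m) = (5*S + m*m) + 0 = (5*S + m²) + 0 = (m² + 5*S) + 0 = m² + 5*S)
(a(8, -5) + M(5, 8))² = (((-5)² + 5*8) + 0)² = ((25 + 40) + 0)² = (65 + 0)² = 65² = 4225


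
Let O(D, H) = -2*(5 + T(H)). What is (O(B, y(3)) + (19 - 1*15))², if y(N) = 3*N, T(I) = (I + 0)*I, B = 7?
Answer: 28224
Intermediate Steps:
T(I) = I² (T(I) = I*I = I²)
O(D, H) = -10 - 2*H² (O(D, H) = -2*(5 + H²) = -10 - 2*H²)
(O(B, y(3)) + (19 - 1*15))² = ((-10 - 2*(3*3)²) + (19 - 1*15))² = ((-10 - 2*9²) + (19 - 15))² = ((-10 - 2*81) + 4)² = ((-10 - 162) + 4)² = (-172 + 4)² = (-168)² = 28224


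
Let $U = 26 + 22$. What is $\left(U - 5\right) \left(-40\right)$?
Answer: $-1720$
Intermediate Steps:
$U = 48$
$\left(U - 5\right) \left(-40\right) = \left(48 - 5\right) \left(-40\right) = 43 \left(-40\right) = -1720$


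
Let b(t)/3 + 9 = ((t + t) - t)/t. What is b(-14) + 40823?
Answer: 40799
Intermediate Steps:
b(t) = -24 (b(t) = -27 + 3*(((t + t) - t)/t) = -27 + 3*((2*t - t)/t) = -27 + 3*(t/t) = -27 + 3*1 = -27 + 3 = -24)
b(-14) + 40823 = -24 + 40823 = 40799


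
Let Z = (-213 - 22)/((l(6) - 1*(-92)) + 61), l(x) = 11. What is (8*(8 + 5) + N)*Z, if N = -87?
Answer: -3995/164 ≈ -24.360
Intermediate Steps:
Z = -235/164 (Z = (-213 - 22)/((11 - 1*(-92)) + 61) = -235/((11 + 92) + 61) = -235/(103 + 61) = -235/164 ≈ -1.4329)
(8*(8 + 5) + N)*Z = (8*(8 + 5) - 87)*(-235/164) = (8*13 - 87)*(-235/164) = (104 - 87)*(-235/164) = 17*(-235/164) = -3995/164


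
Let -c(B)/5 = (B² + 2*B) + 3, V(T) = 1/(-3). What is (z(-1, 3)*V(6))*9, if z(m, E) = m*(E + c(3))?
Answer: -261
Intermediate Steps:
V(T) = -⅓
c(B) = -15 - 10*B - 5*B² (c(B) = -5*((B² + 2*B) + 3) = -5*(3 + B² + 2*B) = -15 - 10*B - 5*B²)
z(m, E) = m*(-90 + E) (z(m, E) = m*(E + (-15 - 10*3 - 5*3²)) = m*(E + (-15 - 30 - 5*9)) = m*(E + (-15 - 30 - 45)) = m*(E - 90) = m*(-90 + E))
(z(-1, 3)*V(6))*9 = (-(-90 + 3)*(-⅓))*9 = (-1*(-87)*(-⅓))*9 = (87*(-⅓))*9 = -29*9 = -261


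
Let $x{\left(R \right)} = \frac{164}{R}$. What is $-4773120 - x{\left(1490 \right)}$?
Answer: $- \frac{3555974482}{745} \approx -4.7731 \cdot 10^{6}$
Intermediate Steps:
$-4773120 - x{\left(1490 \right)} = -4773120 - \frac{164}{1490} = -4773120 - 164 \cdot \frac{1}{1490} = -4773120 - \frac{82}{745} = - \frac{3555974482}{745}$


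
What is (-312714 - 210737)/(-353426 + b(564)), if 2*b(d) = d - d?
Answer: 523451/353426 ≈ 1.4811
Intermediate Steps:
b(d) = 0 (b(d) = (d - d)/2 = (1/2)*0 = 0)
(-312714 - 210737)/(-353426 + b(564)) = (-312714 - 210737)/(-353426 + 0) = -523451/(-353426) = -523451*(-1/353426) = 523451/353426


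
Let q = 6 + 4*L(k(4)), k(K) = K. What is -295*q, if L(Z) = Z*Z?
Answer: -20650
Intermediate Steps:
L(Z) = Z²
q = 70 (q = 6 + 4*4² = 6 + 4*16 = 6 + 64 = 70)
-295*q = -295*70 = -20650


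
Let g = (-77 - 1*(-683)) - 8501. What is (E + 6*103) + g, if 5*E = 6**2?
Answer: -36349/5 ≈ -7269.8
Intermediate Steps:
E = 36/5 (E = (1/5)*6**2 = (1/5)*36 = 36/5 ≈ 7.2000)
g = -7895 (g = (-77 + 683) - 8501 = 606 - 8501 = -7895)
(E + 6*103) + g = (36/5 + 6*103) - 7895 = (36/5 + 618) - 7895 = 3126/5 - 7895 = -36349/5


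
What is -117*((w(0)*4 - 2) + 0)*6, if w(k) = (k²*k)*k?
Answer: 1404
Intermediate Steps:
w(k) = k⁴ (w(k) = k³*k = k⁴)
-117*((w(0)*4 - 2) + 0)*6 = -117*((0⁴*4 - 2) + 0)*6 = -117*((0*4 - 2) + 0)*6 = -117*((0 - 2) + 0)*6 = -117*(-2 + 0)*6 = -(-234)*6 = -117*(-12) = 1404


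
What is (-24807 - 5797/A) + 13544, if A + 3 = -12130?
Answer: -12422562/1103 ≈ -11263.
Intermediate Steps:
A = -12133 (A = -3 - 12130 = -12133)
(-24807 - 5797/A) + 13544 = (-24807 - 5797/(-12133)) + 13544 = (-24807 - 5797*(-1/12133)) + 13544 = (-24807 + 527/1103) + 13544 = -27361594/1103 + 13544 = -12422562/1103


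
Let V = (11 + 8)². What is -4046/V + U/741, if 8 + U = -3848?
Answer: -231058/14079 ≈ -16.412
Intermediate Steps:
U = -3856 (U = -8 - 3848 = -3856)
V = 361 (V = 19² = 361)
-4046/V + U/741 = -4046/361 - 3856/741 = -231058/14079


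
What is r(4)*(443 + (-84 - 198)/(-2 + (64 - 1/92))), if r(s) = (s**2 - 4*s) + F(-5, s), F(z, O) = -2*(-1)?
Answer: 1666990/1901 ≈ 876.90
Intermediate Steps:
F(z, O) = 2
r(s) = 2 + s**2 - 4*s (r(s) = (s**2 - 4*s) + 2 = 2 + s**2 - 4*s)
r(4)*(443 + (-84 - 198)/(-2 + (64 - 1/92))) = (2 + 4**2 - 4*4)*(443 + (-84 - 198)/(-2 + (64 - 1/92))) = (2 + 16 - 16)*(443 - 282/(-2 + (64 - 1*1/92))) = 2*(443 - 282/(-2 + (64 - 1/92))) = 2*(443 - 282/(-2 + 5887/92)) = 2*(443 - 282/5703/92) = 2*(443 - 282*92/5703) = 2*(443 - 8648/1901) = 2*(833495/1901) = 1666990/1901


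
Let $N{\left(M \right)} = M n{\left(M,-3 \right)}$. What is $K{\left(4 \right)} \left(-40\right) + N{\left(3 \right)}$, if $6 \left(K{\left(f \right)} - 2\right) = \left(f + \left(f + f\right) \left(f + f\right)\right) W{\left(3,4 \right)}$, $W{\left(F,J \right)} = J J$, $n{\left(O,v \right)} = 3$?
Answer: $- \frac{21973}{3} \approx -7324.3$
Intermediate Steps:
$W{\left(F,J \right)} = J^{2}$
$N{\left(M \right)} = 3 M$ ($N{\left(M \right)} = M 3 = 3 M$)
$K{\left(f \right)} = 2 + \frac{8 f}{3} + \frac{32 f^{2}}{3}$ ($K{\left(f \right)} = 2 + \frac{\left(f + \left(f + f\right) \left(f + f\right)\right) 4^{2}}{6} = 2 + \frac{\left(f + 2 f 2 f\right) 16}{6} = 2 + \frac{\left(f + 4 f^{2}\right) 16}{6} = 2 + \frac{16 f + 64 f^{2}}{6} = 2 + \left(\frac{8 f}{3} + \frac{32 f^{2}}{3}\right) = 2 + \frac{8 f}{3} + \frac{32 f^{2}}{3}$)
$K{\left(4 \right)} \left(-40\right) + N{\left(3 \right)} = \left(2 + \frac{8}{3} \cdot 4 + \frac{32 \cdot 4^{2}}{3}\right) \left(-40\right) + 3 \cdot 3 = \left(2 + \frac{32}{3} + \frac{32}{3} \cdot 16\right) \left(-40\right) + 9 = \left(2 + \frac{32}{3} + \frac{512}{3}\right) \left(-40\right) + 9 = \frac{550}{3} \left(-40\right) + 9 = - \frac{22000}{3} + 9 = - \frac{21973}{3}$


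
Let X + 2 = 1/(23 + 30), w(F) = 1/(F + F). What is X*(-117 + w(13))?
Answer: 319305/1378 ≈ 231.72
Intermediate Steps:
w(F) = 1/(2*F)
X = -105/53 (X = -2 + 1/(23 + 30) = -2 + 1/53 = -105/53 ≈ -1.9811)
X*(-117 + w(13)) = -105*(-117 + (½)/13)/53 = -105*(-117 + (½)*(1/13))/53 = -105*(-117 + 1/26)/53 = -105/53*(-3041/26) = 319305/1378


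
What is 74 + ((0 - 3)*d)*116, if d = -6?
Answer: 2162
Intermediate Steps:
74 + ((0 - 3)*d)*116 = 74 + ((0 - 3)*(-6))*116 = 74 - 3*(-6)*116 = 74 + 18*116 = 74 + 2088 = 2162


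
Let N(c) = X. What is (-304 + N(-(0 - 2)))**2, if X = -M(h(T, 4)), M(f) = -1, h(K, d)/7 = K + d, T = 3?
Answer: 91809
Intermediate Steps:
h(K, d) = 7*K + 7*d (h(K, d) = 7*(K + d) = 7*K + 7*d)
X = 1 (X = -1*(-1) = 1)
N(c) = 1
(-304 + N(-(0 - 2)))**2 = (-304 + 1)**2 = (-303)**2 = 91809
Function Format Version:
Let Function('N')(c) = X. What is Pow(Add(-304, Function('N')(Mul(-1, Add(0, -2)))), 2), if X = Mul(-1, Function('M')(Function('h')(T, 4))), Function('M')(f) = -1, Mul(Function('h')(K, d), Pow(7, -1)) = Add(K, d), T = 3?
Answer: 91809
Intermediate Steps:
Function('h')(K, d) = Add(Mul(7, K), Mul(7, d)) (Function('h')(K, d) = Mul(7, Add(K, d)) = Add(Mul(7, K), Mul(7, d)))
X = 1 (X = Mul(-1, -1) = 1)
Function('N')(c) = 1
Pow(Add(-304, Function('N')(Mul(-1, Add(0, -2)))), 2) = Pow(Add(-304, 1), 2) = Pow(-303, 2) = 91809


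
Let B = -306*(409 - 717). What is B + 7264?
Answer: 101512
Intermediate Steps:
B = 94248 (B = -306*(-308) = 94248)
B + 7264 = 94248 + 7264 = 101512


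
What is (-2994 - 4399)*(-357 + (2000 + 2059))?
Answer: -27368886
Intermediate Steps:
(-2994 - 4399)*(-357 + (2000 + 2059)) = -7393*(-357 + 4059) = -7393*3702 = -27368886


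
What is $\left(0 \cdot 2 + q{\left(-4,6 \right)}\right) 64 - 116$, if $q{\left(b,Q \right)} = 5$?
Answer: $204$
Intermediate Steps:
$\left(0 \cdot 2 + q{\left(-4,6 \right)}\right) 64 - 116 = \left(0 \cdot 2 + 5\right) 64 - 116 = \left(0 + 5\right) 64 - 116 = 5 \cdot 64 - 116 = 320 - 116 = 204$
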